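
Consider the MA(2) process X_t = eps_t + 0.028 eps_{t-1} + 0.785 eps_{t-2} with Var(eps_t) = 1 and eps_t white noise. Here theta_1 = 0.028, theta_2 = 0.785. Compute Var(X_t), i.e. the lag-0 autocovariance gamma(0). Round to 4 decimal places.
\gamma(0) = 1.6170

For an MA(q) process X_t = eps_t + sum_i theta_i eps_{t-i} with
Var(eps_t) = sigma^2, the variance is
  gamma(0) = sigma^2 * (1 + sum_i theta_i^2).
  sum_i theta_i^2 = (0.028)^2 + (0.785)^2 = 0.000784 + 0.616225 = 0.617009.
  gamma(0) = 1 * (1 + 0.617009) = 1 * 1.617009 = 1.617009, which rounds to 1.6170.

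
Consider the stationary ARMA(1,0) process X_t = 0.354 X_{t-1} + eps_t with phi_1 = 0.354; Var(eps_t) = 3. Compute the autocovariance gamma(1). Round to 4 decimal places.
\gamma(1) = 1.2142

Multiply the model equation by X_{t-k} and take expectations. With theta_0 = psi_0 = 1 and psi_j the MA(infinity) weights, this gives
  gamma(k) - sum_i phi_i gamma(k-i) = c_k,
  c_k = sigma^2 * sum_{j=k..q} theta_j psi_{j-k}   (c_k = 0 for k > q),
using gamma(-m) = gamma(m).
Pure AR (q = 0): c_0 = sigma^2 = 3, c_k = 0 for k >= 1.
Equations for k = 0 and k = 1 (AR order 1):
  gamma(0) = phi_1 gamma(1) + c_0
  gamma(1) = phi_1 gamma(0) + c_1
Substituting the second into the first: gamma(0) (1 - phi_1^2) = c_0 + phi_1 c_1, so
  gamma(0) = c_0 / (1 - phi_1^2) = 3 / (1 - (0.354)^2) = 3 / 0.874684 = 3.42981.
  gamma(1) = phi_1 gamma(0) = (0.354)(3.42981) = 1.214153.
Therefore gamma(1) = 1.2142 (to 4 decimal places).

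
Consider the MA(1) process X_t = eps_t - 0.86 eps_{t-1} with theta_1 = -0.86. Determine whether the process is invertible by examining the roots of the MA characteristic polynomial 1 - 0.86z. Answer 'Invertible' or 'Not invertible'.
\text{Invertible}

The MA(q) characteristic polynomial is P(z) = 1 - 0.86z.
Invertibility requires all roots to lie outside the unit circle, i.e. |z| > 1 for every root.
This is linear in z: 1 + (-0.86) z = 0  =>  z = -1/(-0.86) = 1.162791,  |z| = 1.162791.
Moduli of all roots: 1.1628.
All moduli strictly greater than 1? Yes.
Verdict: Invertible.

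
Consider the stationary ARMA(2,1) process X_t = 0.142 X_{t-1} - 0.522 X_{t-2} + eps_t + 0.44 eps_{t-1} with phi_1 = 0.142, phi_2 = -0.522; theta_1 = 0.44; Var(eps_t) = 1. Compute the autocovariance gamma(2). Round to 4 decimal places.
\gamma(2) = -0.8589

Multiply the model equation by X_{t-k} and take expectations. With theta_0 = psi_0 = 1 and psi_j the MA(infinity) weights, this gives
  gamma(k) - sum_i phi_i gamma(k-i) = c_k,
  c_k = sigma^2 * sum_{j=k..q} theta_j psi_{j-k}   (c_k = 0 for k > q),
using gamma(-m) = gamma(m).
psi-weights needed (psi_j = theta_j + sum_i phi_i psi_{j-i}):
  psi_1 = theta_1 + phi_1 = 0.44 + (0.142) = 0.582
Right-hand sides:
  c_0 = sigma^2 (1 + theta_1 psi_1) = 1 * (1 + (0.44)(0.582)) = 1 * 1.25608 = 1.25608
  c_1 = sigma^2 theta_1 = 1 * (0.44) = 0.44
  c_2 = 0
Equations for k = 0, 1, 2 (AR order 2, c_2 = 0):
  (E0) gamma(0) = phi_1 gamma(1) + phi_2 gamma(2) + c_0
  (E1) gamma(1) = phi_1 gamma(0) + phi_2 gamma(1) + c_1
  (E2) gamma(2) = phi_1 gamma(1) + phi_2 gamma(0)
From (E1): gamma(1) = A gamma(0) + B with
  A = phi_1 / (1 - phi_2) = 0.142 / 1.522 = 0.093298,   B = c_1 / (1 - phi_2) = 0.44 / 1.522 = 0.289093.
Insert (E2) into (E0): gamma(0) (1 - phi_2^2) = phi_1 (1 + phi_2) gamma(1) + c_0.
  phi_1 (1 + phi_2) = (0.142)(0.478) = 0.067876,   1 - phi_2^2 = 0.727516.
Replace gamma(1) by A gamma(0) + B and collect gamma(0):
  gamma(0) [0.727516 - (0.067876)(0.093298)] = (0.067876)(0.289093) + 1.25608
  gamma(0) * 0.721183 = 1.275702
  gamma(0) = 1.275702 / 0.721183 = 1.768902.
  gamma(1) = A gamma(0) + B = (0.093298)(1.768902) + (0.289093) = 0.454129.
  gamma(2) = phi_1 gamma(1) + phi_2 gamma(0) = (0.142)(0.454129) + (-0.522)(1.768902) = -0.858881.
Therefore gamma(2) = -0.8589 (to 4 decimal places).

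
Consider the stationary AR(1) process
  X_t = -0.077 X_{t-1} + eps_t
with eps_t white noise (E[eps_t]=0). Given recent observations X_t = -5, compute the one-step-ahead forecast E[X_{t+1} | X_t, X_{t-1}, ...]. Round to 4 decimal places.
E[X_{t+1} \mid \mathcal F_t] = 0.3850

For an AR(p) model X_t = c + sum_i phi_i X_{t-i} + eps_t, the
one-step-ahead conditional mean is
  E[X_{t+1} | X_t, ...] = c + sum_i phi_i X_{t+1-i}.
Substitute known values:
  E[X_{t+1} | ...] = (-0.077) * (-5)
                   = 0.3850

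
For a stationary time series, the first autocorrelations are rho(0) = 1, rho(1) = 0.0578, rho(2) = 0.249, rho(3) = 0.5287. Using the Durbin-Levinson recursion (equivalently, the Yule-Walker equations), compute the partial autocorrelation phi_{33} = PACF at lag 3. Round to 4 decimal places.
\phi_{33} = 0.5380

The PACF at lag k is phi_{kk}, the last component of the solution
to the Yule-Walker system G_k phi = r_k where
  (G_k)_{ij} = rho(|i - j|), (r_k)_i = rho(i), i,j = 1..k.
Equivalently, Durbin-Levinson gives phi_{kk} iteratively:
  phi_{11} = rho(1)
  phi_{kk} = [rho(k) - sum_{j=1..k-1} phi_{k-1,j} rho(k-j)]
            / [1 - sum_{j=1..k-1} phi_{k-1,j} rho(j)],
  phi_{k,j} = phi_{k-1,j} - phi_{kk} phi_{k-1,k-j},  j = 1..k-1.
Step k = 1:
  phi_11 = rho(1) = 0.0578.
Step k = 2:
  phi_22 = [rho(2) - phi_11 rho(1)] / [1 - phi_11 rho(1)] = [0.249 - (0.0578)(0.0578)] / [1 - (0.0578)(0.0578)]
         = 0.24565916 / 0.99665916 = 0.246483.
  Update: phi_21 = phi_11 - phi_22 phi_11 = 0.0578 - (0.246483)(0.0578) = 0.043553.
Step k = 3:
  phi_33 = [rho(3) - phi_21 rho(2) - phi_22 rho(1)] / [1 - phi_21 rho(1) - phi_22 rho(2)]
    numerator   = 0.5287 - (0.043553)(0.249) - (0.246483)(0.0578) = 0.50360853
    denominator = 1 - (0.043553)(0.0578) - (0.246483)(0.249) = 0.93610845
  phi_33 = 0.50360853 / 0.93610845 = 0.538.
Therefore phi_{33} = 0.5380.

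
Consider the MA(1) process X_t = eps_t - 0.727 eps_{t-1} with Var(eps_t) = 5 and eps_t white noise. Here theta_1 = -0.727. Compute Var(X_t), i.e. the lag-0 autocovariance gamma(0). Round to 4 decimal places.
\gamma(0) = 7.6426

For an MA(q) process X_t = eps_t + sum_i theta_i eps_{t-i} with
Var(eps_t) = sigma^2, the variance is
  gamma(0) = sigma^2 * (1 + sum_i theta_i^2).
  sum_i theta_i^2 = (-0.727)^2 = 0.528529.
  gamma(0) = 5 * (1 + 0.528529) = 5 * 1.528529 = 7.642645, which rounds to 7.6426.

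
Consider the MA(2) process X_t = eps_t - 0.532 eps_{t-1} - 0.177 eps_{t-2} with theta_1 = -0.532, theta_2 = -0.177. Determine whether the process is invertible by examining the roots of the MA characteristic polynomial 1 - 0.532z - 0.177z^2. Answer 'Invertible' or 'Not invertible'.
\text{Invertible}

The MA(q) characteristic polynomial is P(z) = 1 - 0.532z - 0.177z^2.
Invertibility requires all roots to lie outside the unit circle, i.e. |z| > 1 for every root.
Set 1 + (-0.532) z + (-0.177) z^2 = 0, i.e. a z^2 + b z + c = 0 with a = -0.177, b = -0.532, c = 1.
Discriminant D = b^2 - 4ac = (-0.532)^2 - 4*(-0.177)*1 = 0.283024 - (-0.708) = 0.991024.
D >= 0, so the roots are real: z = (-b +/- sqrt(D)) / (2a) = (0.532 +/- 0.995502) / (-0.354).
  z_1 = (0.532 + 0.995502) / (-0.354) = -4.315,   |z_1| = 4.315.
  z_2 = (0.532 - 0.995502) / (-0.354) = 1.3093,   |z_2| = 1.3093.
Moduli of all roots: 4.3150, 1.3093.
All moduli strictly greater than 1? Yes.
Verdict: Invertible.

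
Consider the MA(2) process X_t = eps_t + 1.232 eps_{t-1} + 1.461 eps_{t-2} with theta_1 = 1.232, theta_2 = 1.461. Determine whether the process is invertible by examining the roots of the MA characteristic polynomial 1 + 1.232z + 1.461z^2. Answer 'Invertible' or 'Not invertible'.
\text{Not invertible}

The MA(q) characteristic polynomial is P(z) = 1 + 1.232z + 1.461z^2.
Invertibility requires all roots to lie outside the unit circle, i.e. |z| > 1 for every root.
Set 1 + (1.232) z + (1.461) z^2 = 0, i.e. a z^2 + b z + c = 0 with a = 1.461, b = 1.232, c = 1.
Discriminant D = b^2 - 4ac = (1.232)^2 - 4*(1.461)*1 = 1.517824 - (5.844) = -4.326176.
D < 0, so the roots are the complex-conjugate pair z = (-b +/- i sqrt(-D)) / (2a) = -0.4216 +/- 0.7118i.
For a conjugate pair |z|^2 = z * conj(z) = (product of roots) = c/a = 1/(1.461) = 0.684463, so |z| = sqrt(0.684463) = 0.8273 for both roots.
Moduli of all roots: 0.8273, 0.8273.
All moduli strictly greater than 1? No.
Verdict: Not invertible.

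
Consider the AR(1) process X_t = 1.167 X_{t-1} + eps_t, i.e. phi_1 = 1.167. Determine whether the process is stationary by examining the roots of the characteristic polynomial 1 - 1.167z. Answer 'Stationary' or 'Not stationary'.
\text{Not stationary}

The AR(p) characteristic polynomial is P(z) = 1 - 1.167z.
Stationarity requires all roots to lie outside the unit circle, i.e. |z| > 1 for every root.
This is linear in z: 1 + (-1.167) z = 0  =>  z = -1/(-1.167) = 0.856898,  |z| = 0.856898.
Moduli of all roots: 0.8569.
All moduli strictly greater than 1? No.
Verdict: Not stationary.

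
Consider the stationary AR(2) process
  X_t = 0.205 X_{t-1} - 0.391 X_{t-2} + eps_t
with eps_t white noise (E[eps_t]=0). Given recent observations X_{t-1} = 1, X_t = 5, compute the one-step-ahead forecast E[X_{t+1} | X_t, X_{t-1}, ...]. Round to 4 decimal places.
E[X_{t+1} \mid \mathcal F_t] = 0.6340

For an AR(p) model X_t = c + sum_i phi_i X_{t-i} + eps_t, the
one-step-ahead conditional mean is
  E[X_{t+1} | X_t, ...] = c + sum_i phi_i X_{t+1-i}.
Substitute known values:
  E[X_{t+1} | ...] = (0.205) * (5) + (-0.391) * (1)
                   = 0.6340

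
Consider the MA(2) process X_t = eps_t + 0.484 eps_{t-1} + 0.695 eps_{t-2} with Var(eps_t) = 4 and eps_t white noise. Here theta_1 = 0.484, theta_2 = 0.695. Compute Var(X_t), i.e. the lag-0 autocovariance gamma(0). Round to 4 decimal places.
\gamma(0) = 6.8691

For an MA(q) process X_t = eps_t + sum_i theta_i eps_{t-i} with
Var(eps_t) = sigma^2, the variance is
  gamma(0) = sigma^2 * (1 + sum_i theta_i^2).
  sum_i theta_i^2 = (0.484)^2 + (0.695)^2 = 0.234256 + 0.483025 = 0.717281.
  gamma(0) = 4 * (1 + 0.717281) = 4 * 1.717281 = 6.869124, which rounds to 6.8691.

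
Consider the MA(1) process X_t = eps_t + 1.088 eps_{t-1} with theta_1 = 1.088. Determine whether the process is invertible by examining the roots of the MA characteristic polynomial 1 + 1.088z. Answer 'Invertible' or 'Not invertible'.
\text{Not invertible}

The MA(q) characteristic polynomial is P(z) = 1 + 1.088z.
Invertibility requires all roots to lie outside the unit circle, i.e. |z| > 1 for every root.
This is linear in z: 1 + (1.088) z = 0  =>  z = -1/(1.088) = -0.919118,  |z| = 0.919118.
Moduli of all roots: 0.9191.
All moduli strictly greater than 1? No.
Verdict: Not invertible.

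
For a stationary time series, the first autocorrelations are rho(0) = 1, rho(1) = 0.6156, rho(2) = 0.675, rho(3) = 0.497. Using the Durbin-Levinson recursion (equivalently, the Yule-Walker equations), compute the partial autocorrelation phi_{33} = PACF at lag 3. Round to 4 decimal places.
\phi_{33} = -0.0290

The PACF at lag k is phi_{kk}, the last component of the solution
to the Yule-Walker system G_k phi = r_k where
  (G_k)_{ij} = rho(|i - j|), (r_k)_i = rho(i), i,j = 1..k.
Equivalently, Durbin-Levinson gives phi_{kk} iteratively:
  phi_{11} = rho(1)
  phi_{kk} = [rho(k) - sum_{j=1..k-1} phi_{k-1,j} rho(k-j)]
            / [1 - sum_{j=1..k-1} phi_{k-1,j} rho(j)],
  phi_{k,j} = phi_{k-1,j} - phi_{kk} phi_{k-1,k-j},  j = 1..k-1.
Step k = 1:
  phi_11 = rho(1) = 0.6156.
Step k = 2:
  phi_22 = [rho(2) - phi_11 rho(1)] / [1 - phi_11 rho(1)] = [0.675 - (0.6156)(0.6156)] / [1 - (0.6156)(0.6156)]
         = 0.29603664 / 0.62103664 = 0.476681.
  Update: phi_21 = phi_11 - phi_22 phi_11 = 0.6156 - (0.476681)(0.6156) = 0.322155.
Step k = 3:
  phi_33 = [rho(3) - phi_21 rho(2) - phi_22 rho(1)] / [1 - phi_21 rho(1) - phi_22 rho(2)]
    numerator   = 0.497 - (0.322155)(0.675) - (0.476681)(0.6156) = -0.01389966
    denominator = 1 - (0.322155)(0.6156) - (0.476681)(0.675) = 0.47992147
  phi_33 = -0.01389966 / 0.47992147 = -0.029.
Therefore phi_{33} = -0.0290.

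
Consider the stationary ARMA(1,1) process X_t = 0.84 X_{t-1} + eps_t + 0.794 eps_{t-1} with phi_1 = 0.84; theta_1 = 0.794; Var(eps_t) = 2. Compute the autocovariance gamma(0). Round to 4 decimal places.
\gamma(0) = 20.1383

Multiply the model equation by X_{t-k} and take expectations. With theta_0 = psi_0 = 1 and psi_j the MA(infinity) weights, this gives
  gamma(k) - sum_i phi_i gamma(k-i) = c_k,
  c_k = sigma^2 * sum_{j=k..q} theta_j psi_{j-k}   (c_k = 0 for k > q),
using gamma(-m) = gamma(m).
psi-weights needed (psi_j = theta_j + sum_i phi_i psi_{j-i}):
  psi_1 = theta_1 + phi_1 = 0.794 + (0.84) = 1.634
Right-hand sides:
  c_0 = sigma^2 (1 + theta_1 psi_1) = 2 * (1 + (0.794)(1.634)) = 2 * 2.297396 = 4.594792
  c_1 = sigma^2 theta_1 = 2 * (0.794) = 1.588
  c_2 = 0
Equations for k = 0 and k = 1 (AR order 1):
  gamma(0) = phi_1 gamma(1) + c_0
  gamma(1) = phi_1 gamma(0) + c_1
Substituting the second into the first: gamma(0) (1 - phi_1^2) = c_0 + phi_1 c_1, so
  gamma(0) = (c_0 + phi_1 c_1) / (1 - phi_1^2) = (4.594792 + (0.84)(1.588)) / (1 - (0.84)^2) = 5.928712 / 0.2944 = 20.138288.
Therefore gamma(0) = 20.1383 (to 4 decimal places).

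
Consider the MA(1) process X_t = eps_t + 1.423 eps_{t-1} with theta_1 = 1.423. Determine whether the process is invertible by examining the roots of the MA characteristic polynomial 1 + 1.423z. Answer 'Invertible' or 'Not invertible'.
\text{Not invertible}

The MA(q) characteristic polynomial is P(z) = 1 + 1.423z.
Invertibility requires all roots to lie outside the unit circle, i.e. |z| > 1 for every root.
This is linear in z: 1 + (1.423) z = 0  =>  z = -1/(1.423) = -0.702741,  |z| = 0.702741.
Moduli of all roots: 0.7027.
All moduli strictly greater than 1? No.
Verdict: Not invertible.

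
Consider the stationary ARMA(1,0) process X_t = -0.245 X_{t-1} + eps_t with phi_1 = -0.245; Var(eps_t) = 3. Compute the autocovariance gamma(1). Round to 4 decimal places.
\gamma(1) = -0.7819

Multiply the model equation by X_{t-k} and take expectations. With theta_0 = psi_0 = 1 and psi_j the MA(infinity) weights, this gives
  gamma(k) - sum_i phi_i gamma(k-i) = c_k,
  c_k = sigma^2 * sum_{j=k..q} theta_j psi_{j-k}   (c_k = 0 for k > q),
using gamma(-m) = gamma(m).
Pure AR (q = 0): c_0 = sigma^2 = 3, c_k = 0 for k >= 1.
Equations for k = 0 and k = 1 (AR order 1):
  gamma(0) = phi_1 gamma(1) + c_0
  gamma(1) = phi_1 gamma(0) + c_1
Substituting the second into the first: gamma(0) (1 - phi_1^2) = c_0 + phi_1 c_1, so
  gamma(0) = c_0 / (1 - phi_1^2) = 3 / (1 - (-0.245)^2) = 3 / 0.939975 = 3.191574.
  gamma(1) = phi_1 gamma(0) = (-0.245)(3.191574) = -0.781936.
Therefore gamma(1) = -0.7819 (to 4 decimal places).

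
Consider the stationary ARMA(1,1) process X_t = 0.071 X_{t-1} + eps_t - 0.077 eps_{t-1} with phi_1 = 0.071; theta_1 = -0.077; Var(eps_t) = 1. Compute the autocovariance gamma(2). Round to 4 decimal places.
\gamma(2) = -0.0004

Multiply the model equation by X_{t-k} and take expectations. With theta_0 = psi_0 = 1 and psi_j the MA(infinity) weights, this gives
  gamma(k) - sum_i phi_i gamma(k-i) = c_k,
  c_k = sigma^2 * sum_{j=k..q} theta_j psi_{j-k}   (c_k = 0 for k > q),
using gamma(-m) = gamma(m).
psi-weights needed (psi_j = theta_j + sum_i phi_i psi_{j-i}):
  psi_1 = theta_1 + phi_1 = -0.077 + (0.071) = -0.006
Right-hand sides:
  c_0 = sigma^2 (1 + theta_1 psi_1) = 1 * (1 + (-0.077)(-0.006)) = 1 * 1.000462 = 1.000462
  c_1 = sigma^2 theta_1 = 1 * (-0.077) = -0.077
  c_2 = 0
Equations for k = 0 and k = 1 (AR order 1):
  gamma(0) = phi_1 gamma(1) + c_0
  gamma(1) = phi_1 gamma(0) + c_1
Substituting the second into the first: gamma(0) (1 - phi_1^2) = c_0 + phi_1 c_1, so
  gamma(0) = (c_0 + phi_1 c_1) / (1 - phi_1^2) = (1.000462 + (0.071)(-0.077)) / (1 - (0.071)^2) = 0.994995 / 0.994959 = 1.000036.
  gamma(1) = phi_1 gamma(0) + c_1 = (0.071)(1.000036) + (-0.077) = -0.005997.
For k = 2 (> q): gamma(2) = phi_1 gamma(1) = (0.071)(-0.005997) = -0.000426.
Therefore gamma(2) = -0.0004 (to 4 decimal places).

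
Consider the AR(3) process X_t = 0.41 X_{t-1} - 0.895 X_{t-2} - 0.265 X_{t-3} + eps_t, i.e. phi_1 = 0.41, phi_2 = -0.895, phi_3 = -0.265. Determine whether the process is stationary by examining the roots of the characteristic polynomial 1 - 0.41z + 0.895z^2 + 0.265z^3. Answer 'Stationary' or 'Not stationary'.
\text{Not stationary}

The AR(p) characteristic polynomial is P(z) = 1 - 0.41z + 0.895z^2 + 0.265z^3.
Stationarity requires all roots to lie outside the unit circle, i.e. |z| > 1 for every root.
Degree 3: look for a simple real root z0 first, then factor out (1 - z/z0) and solve the remaining quadratic.
Testing z0 = -4: P(-4) = 1 + (-0.41)(-4) + (0.895)(-4)^2 + (0.265)(-4)^3
  = 1 + (1.64) + (14.32) + (-16.96) = 0.  So z_0 = -4 is a root, |z_0| = 4.
Divide out the factor (1 + 0.25 z) = (1 - z/z0) (since 1/z0 = -0.25):
  P(z) = (1 + 0.25 z)(1 + (-0.66) z + (1.06) z^2)
  [check: z-coef -0.66 - (-0.25) = -0.41; z^2-coef 1.06 - (-0.25)(-0.66) = 0.895; z^3-coef -(-0.25)(1.06) = 0.265.]
Remaining roots from the quadratic factor 1 + (-0.66) z + (1.06) z^2:
  Set 1 + (-0.66) z + (1.06) z^2 = 0, i.e. a z^2 + b z + c = 0 with a = 1.06, b = -0.66, c = 1.
  Discriminant D = b^2 - 4ac = (-0.66)^2 - 4*(1.06)*1 = 0.4356 - (4.24) = -3.8044.
  D < 0, so the roots are the complex-conjugate pair z = (-b +/- i sqrt(-D)) / (2a) = 0.3113 +/- 0.92i.
  For a conjugate pair |z|^2 = z * conj(z) = (product of roots) = c/a = 1/(1.06) = 0.943396, so |z| = sqrt(0.943396) = 0.9713 for both roots.
Moduli of all roots: 4.0000, 0.9713, 0.9713.
All moduli strictly greater than 1? No.
Verdict: Not stationary.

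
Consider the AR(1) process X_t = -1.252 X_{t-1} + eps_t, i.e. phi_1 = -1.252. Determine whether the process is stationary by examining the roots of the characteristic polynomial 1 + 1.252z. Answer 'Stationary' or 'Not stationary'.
\text{Not stationary}

The AR(p) characteristic polynomial is P(z) = 1 + 1.252z.
Stationarity requires all roots to lie outside the unit circle, i.e. |z| > 1 for every root.
This is linear in z: 1 + (1.252) z = 0  =>  z = -1/(1.252) = -0.798722,  |z| = 0.798722.
Moduli of all roots: 0.7987.
All moduli strictly greater than 1? No.
Verdict: Not stationary.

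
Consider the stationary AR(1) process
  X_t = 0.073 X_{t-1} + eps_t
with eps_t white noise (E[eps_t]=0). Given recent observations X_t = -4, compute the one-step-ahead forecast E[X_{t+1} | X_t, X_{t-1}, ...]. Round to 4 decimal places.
E[X_{t+1} \mid \mathcal F_t] = -0.2920

For an AR(p) model X_t = c + sum_i phi_i X_{t-i} + eps_t, the
one-step-ahead conditional mean is
  E[X_{t+1} | X_t, ...] = c + sum_i phi_i X_{t+1-i}.
Substitute known values:
  E[X_{t+1} | ...] = (0.073) * (-4)
                   = -0.2920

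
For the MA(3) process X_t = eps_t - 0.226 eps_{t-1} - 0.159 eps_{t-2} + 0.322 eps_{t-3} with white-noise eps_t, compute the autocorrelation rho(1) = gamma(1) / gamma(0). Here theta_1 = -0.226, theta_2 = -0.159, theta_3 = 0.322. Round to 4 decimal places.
\rho(1) = -0.2045

For an MA(q) process with theta_0 = 1, the autocovariance is
  gamma(k) = sigma^2 * sum_{i=0..q-k} theta_i * theta_{i+k},
and rho(k) = gamma(k) / gamma(0). Sigma^2 cancels.
  numerator   = (1)*(-0.226) + (-0.226)*(-0.159) + (-0.159)*(0.322) = -0.241264.
  denominator = (1)^2 + (-0.226)^2 + (-0.159)^2 + (0.322)^2 = 1.180041.
  rho(1) = -0.241264 / 1.180041 = -0.2045.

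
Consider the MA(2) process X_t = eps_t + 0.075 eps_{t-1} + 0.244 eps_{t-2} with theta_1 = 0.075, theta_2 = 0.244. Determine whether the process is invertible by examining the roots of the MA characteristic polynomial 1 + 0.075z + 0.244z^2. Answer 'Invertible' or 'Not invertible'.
\text{Invertible}

The MA(q) characteristic polynomial is P(z) = 1 + 0.075z + 0.244z^2.
Invertibility requires all roots to lie outside the unit circle, i.e. |z| > 1 for every root.
Set 1 + (0.075) z + (0.244) z^2 = 0, i.e. a z^2 + b z + c = 0 with a = 0.244, b = 0.075, c = 1.
Discriminant D = b^2 - 4ac = (0.075)^2 - 4*(0.244)*1 = 0.005625 - (0.976) = -0.970375.
D < 0, so the roots are the complex-conjugate pair z = (-b +/- i sqrt(-D)) / (2a) = -0.1537 +/- 2.0186i.
For a conjugate pair |z|^2 = z * conj(z) = (product of roots) = c/a = 1/(0.244) = 4.098361, so |z| = sqrt(4.098361) = 2.0244 for both roots.
Moduli of all roots: 2.0244, 2.0244.
All moduli strictly greater than 1? Yes.
Verdict: Invertible.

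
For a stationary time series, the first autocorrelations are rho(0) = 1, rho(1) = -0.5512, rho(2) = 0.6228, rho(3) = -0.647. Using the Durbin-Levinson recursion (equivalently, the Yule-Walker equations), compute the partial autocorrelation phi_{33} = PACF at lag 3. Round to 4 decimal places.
\phi_{33} = -0.3790

The PACF at lag k is phi_{kk}, the last component of the solution
to the Yule-Walker system G_k phi = r_k where
  (G_k)_{ij} = rho(|i - j|), (r_k)_i = rho(i), i,j = 1..k.
Equivalently, Durbin-Levinson gives phi_{kk} iteratively:
  phi_{11} = rho(1)
  phi_{kk} = [rho(k) - sum_{j=1..k-1} phi_{k-1,j} rho(k-j)]
            / [1 - sum_{j=1..k-1} phi_{k-1,j} rho(j)],
  phi_{k,j} = phi_{k-1,j} - phi_{kk} phi_{k-1,k-j},  j = 1..k-1.
Step k = 1:
  phi_11 = rho(1) = -0.5512.
Step k = 2:
  phi_22 = [rho(2) - phi_11 rho(1)] / [1 - phi_11 rho(1)] = [0.6228 - (-0.5512)(-0.5512)] / [1 - (-0.5512)(-0.5512)]
         = 0.31897856 / 0.69617856 = 0.458185.
  Update: phi_21 = phi_11 - phi_22 phi_11 = -0.5512 - (0.458185)(-0.5512) = -0.298648.
Step k = 3:
  phi_33 = [rho(3) - phi_21 rho(2) - phi_22 rho(1)] / [1 - phi_21 rho(1) - phi_22 rho(2)]
    numerator   = -0.647 - (-0.298648)(0.6228) - (0.458185)(-0.5512) = -0.20845019
    denominator = 1 - (-0.298648)(-0.5512) - (0.458185)(0.6228) = 0.55002737
  phi_33 = -0.20845019 / 0.55002737 = -0.379.
Therefore phi_{33} = -0.3790.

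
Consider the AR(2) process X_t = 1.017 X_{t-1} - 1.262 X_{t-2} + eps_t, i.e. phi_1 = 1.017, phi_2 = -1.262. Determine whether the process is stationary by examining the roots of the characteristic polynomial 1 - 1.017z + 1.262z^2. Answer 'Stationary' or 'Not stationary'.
\text{Not stationary}

The AR(p) characteristic polynomial is P(z) = 1 - 1.017z + 1.262z^2.
Stationarity requires all roots to lie outside the unit circle, i.e. |z| > 1 for every root.
Set 1 + (-1.017) z + (1.262) z^2 = 0, i.e. a z^2 + b z + c = 0 with a = 1.262, b = -1.017, c = 1.
Discriminant D = b^2 - 4ac = (-1.017)^2 - 4*(1.262)*1 = 1.034289 - (5.048) = -4.013711.
D < 0, so the roots are the complex-conjugate pair z = (-b +/- i sqrt(-D)) / (2a) = 0.4029 +/- 0.7937i.
For a conjugate pair |z|^2 = z * conj(z) = (product of roots) = c/a = 1/(1.262) = 0.792393, so |z| = sqrt(0.792393) = 0.8902 for both roots.
Moduli of all roots: 0.8902, 0.8902.
All moduli strictly greater than 1? No.
Verdict: Not stationary.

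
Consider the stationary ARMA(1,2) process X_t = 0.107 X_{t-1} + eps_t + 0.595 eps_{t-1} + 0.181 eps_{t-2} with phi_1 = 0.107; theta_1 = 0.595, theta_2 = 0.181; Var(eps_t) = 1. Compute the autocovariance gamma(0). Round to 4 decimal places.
\gamma(0) = 1.5592

Multiply the model equation by X_{t-k} and take expectations. With theta_0 = psi_0 = 1 and psi_j the MA(infinity) weights, this gives
  gamma(k) - sum_i phi_i gamma(k-i) = c_k,
  c_k = sigma^2 * sum_{j=k..q} theta_j psi_{j-k}   (c_k = 0 for k > q),
using gamma(-m) = gamma(m).
psi-weights needed (psi_j = theta_j + sum_i phi_i psi_{j-i}):
  psi_1 = theta_1 + phi_1 = 0.595 + (0.107) = 0.702
  psi_2 = theta_2 + phi_1 psi_1 = 0.181 + (0.107)(0.702) = 0.256114
Right-hand sides:
  c_0 = sigma^2 (1 + theta_1 psi_1 + theta_2 psi_2) = 1 * (1 + (0.595)(0.702) + (0.181)(0.256114)) = 1 * 1.464047 = 1.464047
  c_1 = sigma^2 (theta_1 + theta_2 psi_1) = 1 * (0.595 + (0.181)(0.702)) = 0.722062
  c_2 = sigma^2 theta_2 = 1 * (0.181) = 0.181
Equations for k = 0 and k = 1 (AR order 1):
  gamma(0) = phi_1 gamma(1) + c_0
  gamma(1) = phi_1 gamma(0) + c_1
Substituting the second into the first: gamma(0) (1 - phi_1^2) = c_0 + phi_1 c_1, so
  gamma(0) = (c_0 + phi_1 c_1) / (1 - phi_1^2) = (1.464047 + (0.107)(0.722062)) / (1 - (0.107)^2) = 1.541307 / 0.988551 = 1.559158.
Therefore gamma(0) = 1.5592 (to 4 decimal places).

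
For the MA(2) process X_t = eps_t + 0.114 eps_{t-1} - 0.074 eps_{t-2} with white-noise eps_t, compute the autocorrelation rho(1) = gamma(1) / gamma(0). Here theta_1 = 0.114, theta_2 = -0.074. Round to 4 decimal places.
\rho(1) = 0.1036

For an MA(q) process with theta_0 = 1, the autocovariance is
  gamma(k) = sigma^2 * sum_{i=0..q-k} theta_i * theta_{i+k},
and rho(k) = gamma(k) / gamma(0). Sigma^2 cancels.
  numerator   = (1)*(0.114) + (0.114)*(-0.074) = 0.105564.
  denominator = (1)^2 + (0.114)^2 + (-0.074)^2 = 1.018472.
  rho(1) = 0.105564 / 1.018472 = 0.1036.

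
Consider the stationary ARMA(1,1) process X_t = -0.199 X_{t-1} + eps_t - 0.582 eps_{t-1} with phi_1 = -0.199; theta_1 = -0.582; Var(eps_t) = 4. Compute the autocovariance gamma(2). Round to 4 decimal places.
\gamma(2) = 0.7223

Multiply the model equation by X_{t-k} and take expectations. With theta_0 = psi_0 = 1 and psi_j the MA(infinity) weights, this gives
  gamma(k) - sum_i phi_i gamma(k-i) = c_k,
  c_k = sigma^2 * sum_{j=k..q} theta_j psi_{j-k}   (c_k = 0 for k > q),
using gamma(-m) = gamma(m).
psi-weights needed (psi_j = theta_j + sum_i phi_i psi_{j-i}):
  psi_1 = theta_1 + phi_1 = -0.582 + (-0.199) = -0.781
Right-hand sides:
  c_0 = sigma^2 (1 + theta_1 psi_1) = 4 * (1 + (-0.582)(-0.781)) = 4 * 1.454542 = 5.818168
  c_1 = sigma^2 theta_1 = 4 * (-0.582) = -2.328
  c_2 = 0
Equations for k = 0 and k = 1 (AR order 1):
  gamma(0) = phi_1 gamma(1) + c_0
  gamma(1) = phi_1 gamma(0) + c_1
Substituting the second into the first: gamma(0) (1 - phi_1^2) = c_0 + phi_1 c_1, so
  gamma(0) = (c_0 + phi_1 c_1) / (1 - phi_1^2) = (5.818168 + (-0.199)(-2.328)) / (1 - (-0.199)^2) = 6.28144 / 0.960399 = 6.540448.
  gamma(1) = phi_1 gamma(0) + c_1 = (-0.199)(6.540448) + (-2.328) = -3.629549.
For k = 2 (> q): gamma(2) = phi_1 gamma(1) = (-0.199)(-3.629549) = 0.72228.
Therefore gamma(2) = 0.7223 (to 4 decimal places).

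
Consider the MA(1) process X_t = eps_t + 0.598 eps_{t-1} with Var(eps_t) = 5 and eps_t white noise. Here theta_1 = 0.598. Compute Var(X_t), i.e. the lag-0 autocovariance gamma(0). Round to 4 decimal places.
\gamma(0) = 6.7880

For an MA(q) process X_t = eps_t + sum_i theta_i eps_{t-i} with
Var(eps_t) = sigma^2, the variance is
  gamma(0) = sigma^2 * (1 + sum_i theta_i^2).
  sum_i theta_i^2 = (0.598)^2 = 0.357604.
  gamma(0) = 5 * (1 + 0.357604) = 5 * 1.357604 = 6.78802, which rounds to 6.7880.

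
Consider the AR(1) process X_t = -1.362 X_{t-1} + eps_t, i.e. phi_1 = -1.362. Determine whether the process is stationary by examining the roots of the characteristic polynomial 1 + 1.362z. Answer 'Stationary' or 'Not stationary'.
\text{Not stationary}

The AR(p) characteristic polynomial is P(z) = 1 + 1.362z.
Stationarity requires all roots to lie outside the unit circle, i.e. |z| > 1 for every root.
This is linear in z: 1 + (1.362) z = 0  =>  z = -1/(1.362) = -0.734214,  |z| = 0.734214.
Moduli of all roots: 0.7342.
All moduli strictly greater than 1? No.
Verdict: Not stationary.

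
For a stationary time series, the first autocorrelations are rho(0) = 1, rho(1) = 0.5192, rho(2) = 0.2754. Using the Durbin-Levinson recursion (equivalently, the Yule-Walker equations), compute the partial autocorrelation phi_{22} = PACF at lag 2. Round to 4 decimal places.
\phi_{22} = 0.0080

The PACF at lag k is phi_{kk}, the last component of the solution
to the Yule-Walker system G_k phi = r_k where
  (G_k)_{ij} = rho(|i - j|), (r_k)_i = rho(i), i,j = 1..k.
Equivalently, Durbin-Levinson gives phi_{kk} iteratively:
  phi_{11} = rho(1)
  phi_{kk} = [rho(k) - sum_{j=1..k-1} phi_{k-1,j} rho(k-j)]
            / [1 - sum_{j=1..k-1} phi_{k-1,j} rho(j)],
  phi_{k,j} = phi_{k-1,j} - phi_{kk} phi_{k-1,k-j},  j = 1..k-1.
Step k = 1:
  phi_11 = rho(1) = 0.5192.
Step k = 2:
  phi_22 = [rho(2) - phi_11 rho(1)] / [1 - phi_11 rho(1)] = [0.2754 - (0.5192)(0.5192)] / [1 - (0.5192)(0.5192)]
         = 0.00583136 / 0.73043136 = 0.008.
Therefore phi_{22} = 0.0080.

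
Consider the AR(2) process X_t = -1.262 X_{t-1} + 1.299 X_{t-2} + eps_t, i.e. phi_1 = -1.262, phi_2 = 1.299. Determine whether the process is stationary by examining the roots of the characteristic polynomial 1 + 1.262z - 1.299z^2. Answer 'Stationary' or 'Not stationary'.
\text{Not stationary}

The AR(p) characteristic polynomial is P(z) = 1 + 1.262z - 1.299z^2.
Stationarity requires all roots to lie outside the unit circle, i.e. |z| > 1 for every root.
Set 1 + (1.262) z + (-1.299) z^2 = 0, i.e. a z^2 + b z + c = 0 with a = -1.299, b = 1.262, c = 1.
Discriminant D = b^2 - 4ac = (1.262)^2 - 4*(-1.299)*1 = 1.592644 - (-5.196) = 6.788644.
D >= 0, so the roots are real: z = (-b +/- sqrt(D)) / (2a) = (-1.262 +/- 2.605503) / (-2.598).
  z_1 = (-1.262 + 2.605503) / (-2.598) = -0.5171,   |z_1| = 0.5171.
  z_2 = (-1.262 - 2.605503) / (-2.598) = 1.4886,   |z_2| = 1.4886.
Moduli of all roots: 0.5171, 1.4886.
All moduli strictly greater than 1? No.
Verdict: Not stationary.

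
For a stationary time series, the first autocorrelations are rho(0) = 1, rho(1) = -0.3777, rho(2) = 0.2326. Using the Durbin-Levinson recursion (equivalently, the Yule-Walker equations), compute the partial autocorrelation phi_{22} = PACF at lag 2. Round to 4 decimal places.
\phi_{22} = 0.1049

The PACF at lag k is phi_{kk}, the last component of the solution
to the Yule-Walker system G_k phi = r_k where
  (G_k)_{ij} = rho(|i - j|), (r_k)_i = rho(i), i,j = 1..k.
Equivalently, Durbin-Levinson gives phi_{kk} iteratively:
  phi_{11} = rho(1)
  phi_{kk} = [rho(k) - sum_{j=1..k-1} phi_{k-1,j} rho(k-j)]
            / [1 - sum_{j=1..k-1} phi_{k-1,j} rho(j)],
  phi_{k,j} = phi_{k-1,j} - phi_{kk} phi_{k-1,k-j},  j = 1..k-1.
Step k = 1:
  phi_11 = rho(1) = -0.3777.
Step k = 2:
  phi_22 = [rho(2) - phi_11 rho(1)] / [1 - phi_11 rho(1)] = [0.2326 - (-0.3777)(-0.3777)] / [1 - (-0.3777)(-0.3777)]
         = 0.08994271 / 0.85734271 = 0.1049.
Therefore phi_{22} = 0.1049.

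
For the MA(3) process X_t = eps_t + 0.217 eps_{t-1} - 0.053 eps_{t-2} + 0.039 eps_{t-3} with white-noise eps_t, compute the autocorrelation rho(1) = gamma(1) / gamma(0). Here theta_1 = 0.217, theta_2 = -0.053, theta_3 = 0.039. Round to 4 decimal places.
\rho(1) = 0.1935

For an MA(q) process with theta_0 = 1, the autocovariance is
  gamma(k) = sigma^2 * sum_{i=0..q-k} theta_i * theta_{i+k},
and rho(k) = gamma(k) / gamma(0). Sigma^2 cancels.
  numerator   = (1)*(0.217) + (0.217)*(-0.053) + (-0.053)*(0.039) = 0.203432.
  denominator = (1)^2 + (0.217)^2 + (-0.053)^2 + (0.039)^2 = 1.051419.
  rho(1) = 0.203432 / 1.051419 = 0.1935.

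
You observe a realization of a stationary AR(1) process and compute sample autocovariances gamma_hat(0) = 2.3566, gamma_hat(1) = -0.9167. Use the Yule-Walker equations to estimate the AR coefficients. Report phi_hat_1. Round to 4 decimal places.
\hat\phi_{1} = -0.3890

The Yule-Walker equations for an AR(p) process read, in matrix form,
  Gamma_p phi = r_p,   with   (Gamma_p)_{ij} = gamma(|i - j|),
                       (r_p)_i = gamma(i),   i,j = 1..p.
Substitute the sample gammas (Toeplitz matrix and right-hand side of size 1):
  Gamma_p = [[2.3566]]
  r_p     = [-0.9167]
With p = 1 this is the single equation gamma(0) phi_1 = gamma(1):
  phi_hat_1 = gamma(1) / gamma(0) = -0.9167 / 2.3566 = -0.3890.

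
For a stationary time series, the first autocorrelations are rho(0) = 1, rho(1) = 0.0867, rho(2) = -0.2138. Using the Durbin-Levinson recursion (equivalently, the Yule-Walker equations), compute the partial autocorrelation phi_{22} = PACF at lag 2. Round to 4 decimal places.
\phi_{22} = -0.2230

The PACF at lag k is phi_{kk}, the last component of the solution
to the Yule-Walker system G_k phi = r_k where
  (G_k)_{ij} = rho(|i - j|), (r_k)_i = rho(i), i,j = 1..k.
Equivalently, Durbin-Levinson gives phi_{kk} iteratively:
  phi_{11} = rho(1)
  phi_{kk} = [rho(k) - sum_{j=1..k-1} phi_{k-1,j} rho(k-j)]
            / [1 - sum_{j=1..k-1} phi_{k-1,j} rho(j)],
  phi_{k,j} = phi_{k-1,j} - phi_{kk} phi_{k-1,k-j},  j = 1..k-1.
Step k = 1:
  phi_11 = rho(1) = 0.0867.
Step k = 2:
  phi_22 = [rho(2) - phi_11 rho(1)] / [1 - phi_11 rho(1)] = [-0.2138 - (0.0867)(0.0867)] / [1 - (0.0867)(0.0867)]
         = -0.22131689 / 0.99248311 = -0.223.
Therefore phi_{22} = -0.2230.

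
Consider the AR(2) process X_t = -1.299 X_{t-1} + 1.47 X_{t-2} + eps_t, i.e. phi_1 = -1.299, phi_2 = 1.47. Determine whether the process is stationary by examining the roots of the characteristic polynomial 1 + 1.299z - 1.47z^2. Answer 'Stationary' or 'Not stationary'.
\text{Not stationary}

The AR(p) characteristic polynomial is P(z) = 1 + 1.299z - 1.47z^2.
Stationarity requires all roots to lie outside the unit circle, i.e. |z| > 1 for every root.
Set 1 + (1.299) z + (-1.47) z^2 = 0, i.e. a z^2 + b z + c = 0 with a = -1.47, b = 1.299, c = 1.
Discriminant D = b^2 - 4ac = (1.299)^2 - 4*(-1.47)*1 = 1.687401 - (-5.88) = 7.567401.
D >= 0, so the roots are real: z = (-b +/- sqrt(D)) / (2a) = (-1.299 +/- 2.750891) / (-2.94).
  z_1 = (-1.299 + 2.750891) / (-2.94) = -0.4938,   |z_1| = 0.4938.
  z_2 = (-1.299 - 2.750891) / (-2.94) = 1.3775,   |z_2| = 1.3775.
Moduli of all roots: 0.4938, 1.3775.
All moduli strictly greater than 1? No.
Verdict: Not stationary.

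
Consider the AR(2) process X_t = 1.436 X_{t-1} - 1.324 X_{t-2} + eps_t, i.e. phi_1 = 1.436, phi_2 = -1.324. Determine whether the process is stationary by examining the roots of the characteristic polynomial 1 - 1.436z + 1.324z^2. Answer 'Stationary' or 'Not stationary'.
\text{Not stationary}

The AR(p) characteristic polynomial is P(z) = 1 - 1.436z + 1.324z^2.
Stationarity requires all roots to lie outside the unit circle, i.e. |z| > 1 for every root.
Set 1 + (-1.436) z + (1.324) z^2 = 0, i.e. a z^2 + b z + c = 0 with a = 1.324, b = -1.436, c = 1.
Discriminant D = b^2 - 4ac = (-1.436)^2 - 4*(1.324)*1 = 2.062096 - (5.296) = -3.233904.
D < 0, so the roots are the complex-conjugate pair z = (-b +/- i sqrt(-D)) / (2a) = 0.5423 +/- 0.6791i.
For a conjugate pair |z|^2 = z * conj(z) = (product of roots) = c/a = 1/(1.324) = 0.755287, so |z| = sqrt(0.755287) = 0.8691 for both roots.
Moduli of all roots: 0.8691, 0.8691.
All moduli strictly greater than 1? No.
Verdict: Not stationary.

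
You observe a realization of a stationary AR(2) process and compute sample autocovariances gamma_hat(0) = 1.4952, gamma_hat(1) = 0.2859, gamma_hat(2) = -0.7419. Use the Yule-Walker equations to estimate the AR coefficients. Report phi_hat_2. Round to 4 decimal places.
\hat\phi_{2} = -0.5530

The Yule-Walker equations for an AR(p) process read, in matrix form,
  Gamma_p phi = r_p,   with   (Gamma_p)_{ij} = gamma(|i - j|),
                       (r_p)_i = gamma(i),   i,j = 1..p.
Substitute the sample gammas (Toeplitz matrix and right-hand side of size 2):
  Gamma_p = [[1.4952, 0.2859], [0.2859, 1.4952]]
  r_p     = [0.2859, -0.7419]
Written out:
  1.4952 phi_1 + 0.2859 phi_2 = 0.2859
  0.2859 phi_1 + 1.4952 phi_2 = -0.7419
Solve by Cramer's rule:
  det = gamma(0)^2 - gamma(1)^2 = (1.4952)^2 - (0.2859)^2 = 2.23562304 - 0.08173881 = 2.15388423
  phi_hat_1 = [gamma(1) gamma(0) - gamma(1) gamma(2)] / det = [(0.2859)(1.4952) - (0.2859)(-0.7419)] / 2.15388423 = 0.63958689 / 2.15388423 = 0.2969
  phi_hat_2 = [gamma(0) gamma(2) - gamma(1)^2] / det = [(1.4952)(-0.7419) - (0.2859)^2] / 2.15388423 = -1.19102769 / 2.15388423 = -0.553
So phi_hat = [0.2969, -0.5530].
Therefore phi_hat_2 = -0.5530.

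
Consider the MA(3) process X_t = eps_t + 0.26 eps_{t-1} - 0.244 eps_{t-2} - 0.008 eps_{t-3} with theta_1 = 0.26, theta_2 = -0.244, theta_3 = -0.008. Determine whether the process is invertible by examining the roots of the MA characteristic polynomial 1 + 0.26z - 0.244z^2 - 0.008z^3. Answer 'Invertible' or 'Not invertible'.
\text{Invertible}

The MA(q) characteristic polynomial is P(z) = 1 + 0.26z - 0.244z^2 - 0.008z^3.
Invertibility requires all roots to lie outside the unit circle, i.e. |z| > 1 for every root.
Degree 3: look for a simple real root z0 first, then factor out (1 - z/z0) and solve the remaining quadratic.
Testing z0 = 2.5: P(2.5) = 1 + (0.26)(2.5) + (-0.244)(2.5)^2 + (-0.008)(2.5)^3
  = 1 + (0.65) + (-1.525) + (-0.125) = 0.  So z_0 = 2.5 is a root, |z_0| = 2.5.
Divide out the factor (1 - 0.4 z) = (1 - z/z0) (since 1/z0 = 0.4):
  P(z) = (1 - 0.4 z)(1 + (0.66) z + (0.02) z^2)
  [check: z-coef 0.66 - (0.4) = 0.26; z^2-coef 0.02 - (0.4)(0.66) = -0.244; z^3-coef -(0.4)(0.02) = -0.008.]
Remaining roots from the quadratic factor 1 + (0.66) z + (0.02) z^2:
  Set 1 + (0.66) z + (0.02) z^2 = 0, i.e. a z^2 + b z + c = 0 with a = 0.02, b = 0.66, c = 1.
  Discriminant D = b^2 - 4ac = (0.66)^2 - 4*(0.02)*1 = 0.4356 - (0.08) = 0.3556.
  D >= 0, so the roots are real: z = (-b +/- sqrt(D)) / (2a) = (-0.66 +/- 0.596322) / (0.04).
    z_1 = (-0.66 + 0.596322) / (0.04) = -1.5919,   |z_1| = 1.5919.
    z_2 = (-0.66 - 0.596322) / (0.04) = -31.4081,   |z_2| = 31.4081.
Moduli of all roots: 2.5000, 1.5919, 31.4081.
All moduli strictly greater than 1? Yes.
Verdict: Invertible.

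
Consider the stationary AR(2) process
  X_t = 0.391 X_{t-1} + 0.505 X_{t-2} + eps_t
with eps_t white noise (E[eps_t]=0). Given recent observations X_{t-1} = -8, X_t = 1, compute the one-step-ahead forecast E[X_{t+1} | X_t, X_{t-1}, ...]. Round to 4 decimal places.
E[X_{t+1} \mid \mathcal F_t] = -3.6490

For an AR(p) model X_t = c + sum_i phi_i X_{t-i} + eps_t, the
one-step-ahead conditional mean is
  E[X_{t+1} | X_t, ...] = c + sum_i phi_i X_{t+1-i}.
Substitute known values:
  E[X_{t+1} | ...] = (0.391) * (1) + (0.505) * (-8)
                   = -3.6490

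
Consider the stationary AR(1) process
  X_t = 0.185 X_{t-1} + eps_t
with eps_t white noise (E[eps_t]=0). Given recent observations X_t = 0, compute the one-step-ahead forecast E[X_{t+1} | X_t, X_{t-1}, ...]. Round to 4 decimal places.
E[X_{t+1} \mid \mathcal F_t] = 0.0000

For an AR(p) model X_t = c + sum_i phi_i X_{t-i} + eps_t, the
one-step-ahead conditional mean is
  E[X_{t+1} | X_t, ...] = c + sum_i phi_i X_{t+1-i}.
Substitute known values:
  E[X_{t+1} | ...] = (0.185) * (0)
                   = 0.0000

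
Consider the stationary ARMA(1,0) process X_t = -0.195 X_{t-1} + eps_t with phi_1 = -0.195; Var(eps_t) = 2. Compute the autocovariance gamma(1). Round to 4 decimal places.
\gamma(1) = -0.4054

Multiply the model equation by X_{t-k} and take expectations. With theta_0 = psi_0 = 1 and psi_j the MA(infinity) weights, this gives
  gamma(k) - sum_i phi_i gamma(k-i) = c_k,
  c_k = sigma^2 * sum_{j=k..q} theta_j psi_{j-k}   (c_k = 0 for k > q),
using gamma(-m) = gamma(m).
Pure AR (q = 0): c_0 = sigma^2 = 2, c_k = 0 for k >= 1.
Equations for k = 0 and k = 1 (AR order 1):
  gamma(0) = phi_1 gamma(1) + c_0
  gamma(1) = phi_1 gamma(0) + c_1
Substituting the second into the first: gamma(0) (1 - phi_1^2) = c_0 + phi_1 c_1, so
  gamma(0) = c_0 / (1 - phi_1^2) = 2 / (1 - (-0.195)^2) = 2 / 0.961975 = 2.079056.
  gamma(1) = phi_1 gamma(0) = (-0.195)(2.079056) = -0.405416.
Therefore gamma(1) = -0.4054 (to 4 decimal places).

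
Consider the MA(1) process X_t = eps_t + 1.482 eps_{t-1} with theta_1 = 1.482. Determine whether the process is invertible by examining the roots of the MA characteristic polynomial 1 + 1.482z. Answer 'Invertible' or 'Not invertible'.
\text{Not invertible}

The MA(q) characteristic polynomial is P(z) = 1 + 1.482z.
Invertibility requires all roots to lie outside the unit circle, i.e. |z| > 1 for every root.
This is linear in z: 1 + (1.482) z = 0  =>  z = -1/(1.482) = -0.674764,  |z| = 0.674764.
Moduli of all roots: 0.6748.
All moduli strictly greater than 1? No.
Verdict: Not invertible.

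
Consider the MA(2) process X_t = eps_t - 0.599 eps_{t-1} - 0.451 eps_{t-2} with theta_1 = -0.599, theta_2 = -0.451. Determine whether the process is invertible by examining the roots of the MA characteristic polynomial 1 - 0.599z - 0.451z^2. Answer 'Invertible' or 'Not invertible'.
\text{Not invertible}

The MA(q) characteristic polynomial is P(z) = 1 - 0.599z - 0.451z^2.
Invertibility requires all roots to lie outside the unit circle, i.e. |z| > 1 for every root.
Set 1 + (-0.599) z + (-0.451) z^2 = 0, i.e. a z^2 + b z + c = 0 with a = -0.451, b = -0.599, c = 1.
Discriminant D = b^2 - 4ac = (-0.599)^2 - 4*(-0.451)*1 = 0.358801 - (-1.804) = 2.162801.
D >= 0, so the roots are real: z = (-b +/- sqrt(D)) / (2a) = (0.599 +/- 1.470646) / (-0.902).
  z_1 = (0.599 + 1.470646) / (-0.902) = -2.2945,   |z_1| = 2.2945.
  z_2 = (0.599 - 1.470646) / (-0.902) = 0.9663,   |z_2| = 0.9663.
Moduli of all roots: 2.2945, 0.9663.
All moduli strictly greater than 1? No.
Verdict: Not invertible.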